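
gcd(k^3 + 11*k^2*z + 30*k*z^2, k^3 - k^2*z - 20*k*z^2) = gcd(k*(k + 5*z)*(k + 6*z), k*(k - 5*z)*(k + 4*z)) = k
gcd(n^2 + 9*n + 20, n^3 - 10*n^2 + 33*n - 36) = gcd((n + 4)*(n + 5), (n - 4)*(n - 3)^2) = 1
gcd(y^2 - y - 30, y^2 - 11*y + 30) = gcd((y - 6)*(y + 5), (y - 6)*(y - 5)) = y - 6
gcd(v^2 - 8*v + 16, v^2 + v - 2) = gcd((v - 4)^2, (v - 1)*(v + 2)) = 1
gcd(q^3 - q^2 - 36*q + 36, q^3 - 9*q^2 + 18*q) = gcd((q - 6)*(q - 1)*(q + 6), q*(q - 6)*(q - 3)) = q - 6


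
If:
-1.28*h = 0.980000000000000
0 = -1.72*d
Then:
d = 0.00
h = -0.77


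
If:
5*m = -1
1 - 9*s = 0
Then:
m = -1/5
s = 1/9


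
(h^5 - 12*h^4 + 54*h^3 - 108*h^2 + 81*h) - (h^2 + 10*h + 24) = h^5 - 12*h^4 + 54*h^3 - 109*h^2 + 71*h - 24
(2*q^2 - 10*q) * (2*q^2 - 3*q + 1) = 4*q^4 - 26*q^3 + 32*q^2 - 10*q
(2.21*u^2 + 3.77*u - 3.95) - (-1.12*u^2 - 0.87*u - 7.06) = 3.33*u^2 + 4.64*u + 3.11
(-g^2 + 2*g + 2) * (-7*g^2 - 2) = 7*g^4 - 14*g^3 - 12*g^2 - 4*g - 4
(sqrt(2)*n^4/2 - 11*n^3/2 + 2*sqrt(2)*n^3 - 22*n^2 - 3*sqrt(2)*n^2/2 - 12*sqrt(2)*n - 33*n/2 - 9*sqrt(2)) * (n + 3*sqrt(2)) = sqrt(2)*n^5/2 - 5*n^4/2 + 2*sqrt(2)*n^4 - 18*sqrt(2)*n^3 - 10*n^3 - 78*sqrt(2)*n^2 - 51*n^2/2 - 117*sqrt(2)*n/2 - 72*n - 54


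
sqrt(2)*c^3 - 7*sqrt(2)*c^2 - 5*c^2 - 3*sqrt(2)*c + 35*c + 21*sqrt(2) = (c - 7)*(c - 3*sqrt(2))*(sqrt(2)*c + 1)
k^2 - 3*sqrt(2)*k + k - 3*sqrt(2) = (k + 1)*(k - 3*sqrt(2))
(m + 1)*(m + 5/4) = m^2 + 9*m/4 + 5/4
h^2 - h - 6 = (h - 3)*(h + 2)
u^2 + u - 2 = (u - 1)*(u + 2)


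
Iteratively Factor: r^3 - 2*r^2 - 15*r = (r)*(r^2 - 2*r - 15) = r*(r + 3)*(r - 5)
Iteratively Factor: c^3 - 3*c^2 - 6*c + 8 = (c - 4)*(c^2 + c - 2) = (c - 4)*(c - 1)*(c + 2)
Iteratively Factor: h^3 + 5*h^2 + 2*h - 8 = (h + 2)*(h^2 + 3*h - 4) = (h + 2)*(h + 4)*(h - 1)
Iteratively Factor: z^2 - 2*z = (z - 2)*(z)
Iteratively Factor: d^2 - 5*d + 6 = (d - 3)*(d - 2)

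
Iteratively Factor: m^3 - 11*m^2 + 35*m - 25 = (m - 1)*(m^2 - 10*m + 25) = (m - 5)*(m - 1)*(m - 5)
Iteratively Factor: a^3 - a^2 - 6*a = (a + 2)*(a^2 - 3*a) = a*(a + 2)*(a - 3)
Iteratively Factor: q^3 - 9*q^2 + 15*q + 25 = (q - 5)*(q^2 - 4*q - 5) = (q - 5)*(q + 1)*(q - 5)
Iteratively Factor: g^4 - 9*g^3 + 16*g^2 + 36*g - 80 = (g - 4)*(g^3 - 5*g^2 - 4*g + 20) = (g - 4)*(g - 2)*(g^2 - 3*g - 10) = (g - 4)*(g - 2)*(g + 2)*(g - 5)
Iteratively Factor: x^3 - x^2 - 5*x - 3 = (x + 1)*(x^2 - 2*x - 3) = (x - 3)*(x + 1)*(x + 1)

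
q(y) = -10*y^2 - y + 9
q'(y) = -20*y - 1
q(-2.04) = -30.58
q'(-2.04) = 39.80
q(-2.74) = -63.34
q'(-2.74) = 53.80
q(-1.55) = -13.48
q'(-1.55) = 30.00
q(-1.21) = -4.43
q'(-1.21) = 23.20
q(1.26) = -8.14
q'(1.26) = -26.20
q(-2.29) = -41.15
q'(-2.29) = 44.80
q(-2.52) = -51.98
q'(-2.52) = 49.40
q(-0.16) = 8.90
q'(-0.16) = 2.20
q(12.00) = -1443.00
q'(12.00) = -241.00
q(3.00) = -84.00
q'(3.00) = -61.00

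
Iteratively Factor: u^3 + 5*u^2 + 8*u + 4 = (u + 1)*(u^2 + 4*u + 4) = (u + 1)*(u + 2)*(u + 2)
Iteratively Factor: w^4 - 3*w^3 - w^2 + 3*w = (w - 3)*(w^3 - w) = (w - 3)*(w - 1)*(w^2 + w) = (w - 3)*(w - 1)*(w + 1)*(w)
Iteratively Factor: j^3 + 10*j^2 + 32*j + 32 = (j + 4)*(j^2 + 6*j + 8) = (j + 4)^2*(j + 2)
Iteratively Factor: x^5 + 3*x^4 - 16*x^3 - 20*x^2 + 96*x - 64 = (x - 2)*(x^4 + 5*x^3 - 6*x^2 - 32*x + 32) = (x - 2)*(x + 4)*(x^3 + x^2 - 10*x + 8) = (x - 2)^2*(x + 4)*(x^2 + 3*x - 4) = (x - 2)^2*(x - 1)*(x + 4)*(x + 4)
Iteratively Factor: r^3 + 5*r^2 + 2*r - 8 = (r + 2)*(r^2 + 3*r - 4) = (r - 1)*(r + 2)*(r + 4)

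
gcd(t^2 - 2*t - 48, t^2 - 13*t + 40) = t - 8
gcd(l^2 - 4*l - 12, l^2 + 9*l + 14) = l + 2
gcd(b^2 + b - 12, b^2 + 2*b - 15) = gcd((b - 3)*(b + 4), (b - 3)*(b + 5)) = b - 3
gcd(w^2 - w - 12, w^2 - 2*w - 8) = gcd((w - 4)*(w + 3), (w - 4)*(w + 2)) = w - 4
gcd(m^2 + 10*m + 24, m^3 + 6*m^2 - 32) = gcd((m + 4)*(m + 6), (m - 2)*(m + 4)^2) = m + 4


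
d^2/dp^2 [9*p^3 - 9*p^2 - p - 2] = 54*p - 18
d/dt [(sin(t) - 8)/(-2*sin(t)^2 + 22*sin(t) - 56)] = (sin(t)^2 - 16*sin(t) + 60)*cos(t)/(2*(sin(t)^2 - 11*sin(t) + 28)^2)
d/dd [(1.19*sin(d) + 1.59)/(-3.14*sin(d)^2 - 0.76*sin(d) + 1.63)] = (3.7366*sin(d)^2 + 9.9852*sin(d) + 3.1481)*cos(d)/(9.8596*sin(d)^4 + 4.7728*sin(d)^3 - 9.6588*sin(d)^2 - 2.4776*sin(d) + 2.6569)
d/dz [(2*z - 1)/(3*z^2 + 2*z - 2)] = 2*(-3*z^2 + 3*z - 1)/(9*z^4 + 12*z^3 - 8*z^2 - 8*z + 4)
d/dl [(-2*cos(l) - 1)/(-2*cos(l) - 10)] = -9*sin(l)/(2*(cos(l) + 5)^2)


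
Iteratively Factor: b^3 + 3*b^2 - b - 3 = (b + 3)*(b^2 - 1) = (b + 1)*(b + 3)*(b - 1)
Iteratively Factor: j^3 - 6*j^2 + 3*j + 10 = (j - 2)*(j^2 - 4*j - 5) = (j - 5)*(j - 2)*(j + 1)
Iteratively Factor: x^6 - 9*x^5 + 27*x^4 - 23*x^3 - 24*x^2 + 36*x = (x + 1)*(x^5 - 10*x^4 + 37*x^3 - 60*x^2 + 36*x) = (x - 3)*(x + 1)*(x^4 - 7*x^3 + 16*x^2 - 12*x) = (x - 3)*(x - 2)*(x + 1)*(x^3 - 5*x^2 + 6*x) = x*(x - 3)*(x - 2)*(x + 1)*(x^2 - 5*x + 6) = x*(x - 3)^2*(x - 2)*(x + 1)*(x - 2)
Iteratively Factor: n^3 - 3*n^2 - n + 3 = (n - 1)*(n^2 - 2*n - 3) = (n - 3)*(n - 1)*(n + 1)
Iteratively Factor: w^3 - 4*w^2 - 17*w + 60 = (w + 4)*(w^2 - 8*w + 15) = (w - 3)*(w + 4)*(w - 5)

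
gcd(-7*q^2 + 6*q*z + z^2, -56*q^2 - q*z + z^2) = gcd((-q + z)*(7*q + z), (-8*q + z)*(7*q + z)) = 7*q + z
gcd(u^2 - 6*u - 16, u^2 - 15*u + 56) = u - 8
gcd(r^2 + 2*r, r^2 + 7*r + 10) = r + 2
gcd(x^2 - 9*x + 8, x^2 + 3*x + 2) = 1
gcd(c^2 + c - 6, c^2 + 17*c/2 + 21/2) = 1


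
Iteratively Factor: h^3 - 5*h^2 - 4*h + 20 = (h - 5)*(h^2 - 4) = (h - 5)*(h - 2)*(h + 2)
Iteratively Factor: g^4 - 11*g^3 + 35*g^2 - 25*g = (g)*(g^3 - 11*g^2 + 35*g - 25) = g*(g - 1)*(g^2 - 10*g + 25) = g*(g - 5)*(g - 1)*(g - 5)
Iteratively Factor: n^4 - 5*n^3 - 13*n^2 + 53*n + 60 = (n - 5)*(n^3 - 13*n - 12) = (n - 5)*(n - 4)*(n^2 + 4*n + 3) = (n - 5)*(n - 4)*(n + 1)*(n + 3)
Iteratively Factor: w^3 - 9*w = (w + 3)*(w^2 - 3*w) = w*(w + 3)*(w - 3)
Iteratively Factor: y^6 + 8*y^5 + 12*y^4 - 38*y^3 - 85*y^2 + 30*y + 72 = (y - 1)*(y^5 + 9*y^4 + 21*y^3 - 17*y^2 - 102*y - 72) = (y - 2)*(y - 1)*(y^4 + 11*y^3 + 43*y^2 + 69*y + 36) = (y - 2)*(y - 1)*(y + 3)*(y^3 + 8*y^2 + 19*y + 12) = (y - 2)*(y - 1)*(y + 1)*(y + 3)*(y^2 + 7*y + 12) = (y - 2)*(y - 1)*(y + 1)*(y + 3)^2*(y + 4)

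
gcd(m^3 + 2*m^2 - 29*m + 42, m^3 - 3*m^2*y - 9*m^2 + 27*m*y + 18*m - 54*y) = m - 3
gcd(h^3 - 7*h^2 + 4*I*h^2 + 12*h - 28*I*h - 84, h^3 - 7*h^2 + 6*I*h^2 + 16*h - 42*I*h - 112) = h^2 + h*(-7 - 2*I) + 14*I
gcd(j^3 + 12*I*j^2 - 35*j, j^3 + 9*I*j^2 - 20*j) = j^2 + 5*I*j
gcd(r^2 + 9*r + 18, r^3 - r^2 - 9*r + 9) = r + 3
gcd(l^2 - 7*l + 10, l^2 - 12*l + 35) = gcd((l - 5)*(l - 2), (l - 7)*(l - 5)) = l - 5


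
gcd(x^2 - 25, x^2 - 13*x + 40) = x - 5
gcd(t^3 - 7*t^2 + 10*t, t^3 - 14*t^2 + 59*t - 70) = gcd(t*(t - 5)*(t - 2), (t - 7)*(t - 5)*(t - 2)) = t^2 - 7*t + 10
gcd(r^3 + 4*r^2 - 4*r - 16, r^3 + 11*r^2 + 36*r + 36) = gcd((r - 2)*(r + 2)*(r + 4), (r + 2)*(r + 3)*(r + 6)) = r + 2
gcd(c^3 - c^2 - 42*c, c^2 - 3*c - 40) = 1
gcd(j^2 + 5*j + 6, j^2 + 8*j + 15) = j + 3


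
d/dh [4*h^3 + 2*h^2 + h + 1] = 12*h^2 + 4*h + 1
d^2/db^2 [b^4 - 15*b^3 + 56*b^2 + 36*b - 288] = 12*b^2 - 90*b + 112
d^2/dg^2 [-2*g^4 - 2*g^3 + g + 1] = 12*g*(-2*g - 1)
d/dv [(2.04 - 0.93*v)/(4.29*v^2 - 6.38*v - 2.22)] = (3.9897*v^2 - 17.5032*v + 15.0798)/(18.4041*v^4 - 54.7404*v^3 + 21.6568*v^2 + 28.3272*v + 4.9284)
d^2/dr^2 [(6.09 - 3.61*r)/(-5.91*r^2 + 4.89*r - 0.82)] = ((107.2896 - 128.0106*r)*(5.91*r^2 - 4.89*r + 0.82) + (3.61*r - 6.09)*(11.82*r - 4.89)*(23.64*r - 9.78))/(5.91*r^2 - 4.89*r + 0.82)^3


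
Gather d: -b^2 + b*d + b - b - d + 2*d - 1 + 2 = -b^2 + d*(b + 1) + 1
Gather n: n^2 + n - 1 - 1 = n^2 + n - 2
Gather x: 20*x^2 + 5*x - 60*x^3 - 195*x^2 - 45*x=-60*x^3 - 175*x^2 - 40*x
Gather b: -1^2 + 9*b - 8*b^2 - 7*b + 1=-8*b^2 + 2*b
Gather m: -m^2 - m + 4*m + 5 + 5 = -m^2 + 3*m + 10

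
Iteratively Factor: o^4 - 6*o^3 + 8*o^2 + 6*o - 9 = (o - 3)*(o^3 - 3*o^2 - o + 3) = (o - 3)^2*(o^2 - 1) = (o - 3)^2*(o + 1)*(o - 1)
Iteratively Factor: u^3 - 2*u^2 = (u)*(u^2 - 2*u) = u^2*(u - 2)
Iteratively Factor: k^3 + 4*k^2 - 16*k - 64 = (k + 4)*(k^2 - 16) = (k - 4)*(k + 4)*(k + 4)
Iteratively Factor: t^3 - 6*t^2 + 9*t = (t)*(t^2 - 6*t + 9) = t*(t - 3)*(t - 3)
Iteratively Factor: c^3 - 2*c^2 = (c - 2)*(c^2) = c*(c - 2)*(c)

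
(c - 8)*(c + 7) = c^2 - c - 56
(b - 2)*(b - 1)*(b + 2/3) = b^3 - 7*b^2/3 + 4/3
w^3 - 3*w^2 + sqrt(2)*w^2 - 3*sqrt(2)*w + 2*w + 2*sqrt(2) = (w - 2)*(w - 1)*(w + sqrt(2))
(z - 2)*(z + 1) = z^2 - z - 2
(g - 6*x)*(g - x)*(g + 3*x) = g^3 - 4*g^2*x - 15*g*x^2 + 18*x^3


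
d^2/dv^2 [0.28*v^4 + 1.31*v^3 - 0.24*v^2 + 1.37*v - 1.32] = 3.36*v^2 + 7.86*v - 0.48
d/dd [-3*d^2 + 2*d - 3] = 2 - 6*d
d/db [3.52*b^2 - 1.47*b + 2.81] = 7.04*b - 1.47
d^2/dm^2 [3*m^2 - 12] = 6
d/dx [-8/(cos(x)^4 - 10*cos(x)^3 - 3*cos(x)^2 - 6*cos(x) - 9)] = 16*(-2*cos(x)^3 + 15*cos(x)^2 + 3*cos(x) + 3)*sin(x)/(-cos(x)^4 + 10*cos(x)^3 + 3*cos(x)^2 + 6*cos(x) + 9)^2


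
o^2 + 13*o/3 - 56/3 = (o - 8/3)*(o + 7)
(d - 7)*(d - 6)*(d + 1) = d^3 - 12*d^2 + 29*d + 42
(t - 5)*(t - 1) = t^2 - 6*t + 5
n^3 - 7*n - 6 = (n - 3)*(n + 1)*(n + 2)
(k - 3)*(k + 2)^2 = k^3 + k^2 - 8*k - 12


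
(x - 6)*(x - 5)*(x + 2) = x^3 - 9*x^2 + 8*x + 60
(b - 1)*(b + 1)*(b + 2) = b^3 + 2*b^2 - b - 2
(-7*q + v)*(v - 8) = -7*q*v + 56*q + v^2 - 8*v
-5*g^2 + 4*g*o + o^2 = (-g + o)*(5*g + o)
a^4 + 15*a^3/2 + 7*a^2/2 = a^2*(a + 1/2)*(a + 7)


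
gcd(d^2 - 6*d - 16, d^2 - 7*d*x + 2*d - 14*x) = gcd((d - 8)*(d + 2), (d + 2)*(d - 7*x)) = d + 2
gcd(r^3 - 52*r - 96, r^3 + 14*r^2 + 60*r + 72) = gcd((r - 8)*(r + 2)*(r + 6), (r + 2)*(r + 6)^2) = r^2 + 8*r + 12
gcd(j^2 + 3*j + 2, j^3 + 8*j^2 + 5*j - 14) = j + 2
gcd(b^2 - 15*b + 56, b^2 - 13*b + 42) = b - 7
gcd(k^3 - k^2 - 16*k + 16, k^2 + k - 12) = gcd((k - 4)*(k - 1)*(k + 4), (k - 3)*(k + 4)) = k + 4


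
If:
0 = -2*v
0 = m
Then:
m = 0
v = 0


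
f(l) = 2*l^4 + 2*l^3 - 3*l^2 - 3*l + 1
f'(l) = 8*l^3 + 6*l^2 - 6*l - 3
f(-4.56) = 627.41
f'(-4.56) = -609.43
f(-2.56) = 41.36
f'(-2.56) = -82.54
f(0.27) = 0.02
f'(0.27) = -4.03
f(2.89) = 155.06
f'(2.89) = 222.87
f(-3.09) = 104.95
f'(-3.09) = -163.20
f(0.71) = -1.42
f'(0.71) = -1.37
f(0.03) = 0.91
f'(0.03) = -3.17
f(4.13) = 660.20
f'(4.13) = 638.12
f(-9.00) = 11449.00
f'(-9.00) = -5295.00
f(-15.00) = 93871.00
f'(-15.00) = -25563.00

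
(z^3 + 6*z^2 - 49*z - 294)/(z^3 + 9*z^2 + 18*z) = (z^2 - 49)/(z*(z + 3))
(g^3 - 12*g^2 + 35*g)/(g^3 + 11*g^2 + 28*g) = (g^2 - 12*g + 35)/(g^2 + 11*g + 28)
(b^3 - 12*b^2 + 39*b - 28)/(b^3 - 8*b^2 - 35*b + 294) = (b^2 - 5*b + 4)/(b^2 - b - 42)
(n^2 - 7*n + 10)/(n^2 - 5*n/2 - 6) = 2*(-n^2 + 7*n - 10)/(-2*n^2 + 5*n + 12)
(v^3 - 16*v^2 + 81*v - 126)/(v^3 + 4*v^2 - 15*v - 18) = (v^2 - 13*v + 42)/(v^2 + 7*v + 6)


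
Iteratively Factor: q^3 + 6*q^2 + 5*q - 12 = (q - 1)*(q^2 + 7*q + 12) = (q - 1)*(q + 4)*(q + 3)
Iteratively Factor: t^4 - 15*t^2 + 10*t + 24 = (t + 1)*(t^3 - t^2 - 14*t + 24) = (t + 1)*(t + 4)*(t^2 - 5*t + 6) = (t - 3)*(t + 1)*(t + 4)*(t - 2)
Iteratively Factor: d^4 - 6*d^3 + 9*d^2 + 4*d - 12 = (d - 3)*(d^3 - 3*d^2 + 4) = (d - 3)*(d - 2)*(d^2 - d - 2) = (d - 3)*(d - 2)*(d + 1)*(d - 2)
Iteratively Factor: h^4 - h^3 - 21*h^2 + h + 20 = (h + 1)*(h^3 - 2*h^2 - 19*h + 20) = (h - 1)*(h + 1)*(h^2 - h - 20) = (h - 1)*(h + 1)*(h + 4)*(h - 5)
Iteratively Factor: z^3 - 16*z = (z - 4)*(z^2 + 4*z) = (z - 4)*(z + 4)*(z)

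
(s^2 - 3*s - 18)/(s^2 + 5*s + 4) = (s^2 - 3*s - 18)/(s^2 + 5*s + 4)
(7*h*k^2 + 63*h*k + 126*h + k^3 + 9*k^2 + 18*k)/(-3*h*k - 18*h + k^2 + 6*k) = (-7*h*k - 21*h - k^2 - 3*k)/(3*h - k)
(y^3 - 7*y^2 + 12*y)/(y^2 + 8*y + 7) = y*(y^2 - 7*y + 12)/(y^2 + 8*y + 7)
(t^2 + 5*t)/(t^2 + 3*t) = (t + 5)/(t + 3)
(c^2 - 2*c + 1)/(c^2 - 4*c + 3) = (c - 1)/(c - 3)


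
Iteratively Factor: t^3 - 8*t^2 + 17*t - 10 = (t - 2)*(t^2 - 6*t + 5) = (t - 2)*(t - 1)*(t - 5)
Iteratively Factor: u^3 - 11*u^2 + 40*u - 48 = (u - 3)*(u^2 - 8*u + 16) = (u - 4)*(u - 3)*(u - 4)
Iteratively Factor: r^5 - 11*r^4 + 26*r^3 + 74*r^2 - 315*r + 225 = (r - 5)*(r^4 - 6*r^3 - 4*r^2 + 54*r - 45) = (r - 5)^2*(r^3 - r^2 - 9*r + 9) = (r - 5)^2*(r - 3)*(r^2 + 2*r - 3) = (r - 5)^2*(r - 3)*(r - 1)*(r + 3)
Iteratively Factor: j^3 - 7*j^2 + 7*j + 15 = (j - 3)*(j^2 - 4*j - 5) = (j - 3)*(j + 1)*(j - 5)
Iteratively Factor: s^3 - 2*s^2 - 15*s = (s - 5)*(s^2 + 3*s) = (s - 5)*(s + 3)*(s)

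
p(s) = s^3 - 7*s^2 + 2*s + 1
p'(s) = 3*s^2 - 14*s + 2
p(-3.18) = -108.30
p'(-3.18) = 76.86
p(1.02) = -3.18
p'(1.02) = -9.16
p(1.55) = -8.99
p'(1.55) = -12.49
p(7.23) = 27.48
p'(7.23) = 57.60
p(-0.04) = 0.91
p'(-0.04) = 2.56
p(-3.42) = -127.72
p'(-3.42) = 84.97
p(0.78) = -1.22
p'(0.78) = -7.09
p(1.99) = -14.86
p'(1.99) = -13.98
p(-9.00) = -1313.00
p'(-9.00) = 371.00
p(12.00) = 745.00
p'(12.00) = 266.00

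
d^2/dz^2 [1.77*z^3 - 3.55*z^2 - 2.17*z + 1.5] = 10.62*z - 7.1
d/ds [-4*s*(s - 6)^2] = 12*(2 - s)*(s - 6)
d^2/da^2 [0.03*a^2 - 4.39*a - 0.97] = 0.0600000000000000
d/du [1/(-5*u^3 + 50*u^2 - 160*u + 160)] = (3*u^2 - 20*u + 32)/(5*(u^3 - 10*u^2 + 32*u - 32)^2)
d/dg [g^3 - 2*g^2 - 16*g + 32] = 3*g^2 - 4*g - 16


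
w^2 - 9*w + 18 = (w - 6)*(w - 3)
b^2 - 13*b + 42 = (b - 7)*(b - 6)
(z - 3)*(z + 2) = z^2 - z - 6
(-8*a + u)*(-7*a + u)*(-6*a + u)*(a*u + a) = -336*a^4*u - 336*a^4 + 146*a^3*u^2 + 146*a^3*u - 21*a^2*u^3 - 21*a^2*u^2 + a*u^4 + a*u^3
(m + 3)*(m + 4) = m^2 + 7*m + 12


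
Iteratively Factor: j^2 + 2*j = (j + 2)*(j)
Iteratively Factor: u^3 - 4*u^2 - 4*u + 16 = (u - 4)*(u^2 - 4) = (u - 4)*(u + 2)*(u - 2)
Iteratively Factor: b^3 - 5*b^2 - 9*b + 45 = (b + 3)*(b^2 - 8*b + 15) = (b - 3)*(b + 3)*(b - 5)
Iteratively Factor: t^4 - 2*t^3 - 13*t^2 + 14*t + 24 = (t - 2)*(t^3 - 13*t - 12) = (t - 2)*(t + 3)*(t^2 - 3*t - 4) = (t - 2)*(t + 1)*(t + 3)*(t - 4)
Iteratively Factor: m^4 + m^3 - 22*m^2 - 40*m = (m + 4)*(m^3 - 3*m^2 - 10*m) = (m - 5)*(m + 4)*(m^2 + 2*m) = (m - 5)*(m + 2)*(m + 4)*(m)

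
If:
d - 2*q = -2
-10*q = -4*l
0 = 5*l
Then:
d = -2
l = 0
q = 0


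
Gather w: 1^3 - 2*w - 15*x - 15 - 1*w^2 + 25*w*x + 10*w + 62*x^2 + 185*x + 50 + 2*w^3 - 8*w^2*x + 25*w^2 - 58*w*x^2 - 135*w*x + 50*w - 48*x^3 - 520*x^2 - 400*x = 2*w^3 + w^2*(24 - 8*x) + w*(-58*x^2 - 110*x + 58) - 48*x^3 - 458*x^2 - 230*x + 36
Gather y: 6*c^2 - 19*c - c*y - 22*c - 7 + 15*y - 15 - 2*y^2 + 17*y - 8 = 6*c^2 - 41*c - 2*y^2 + y*(32 - c) - 30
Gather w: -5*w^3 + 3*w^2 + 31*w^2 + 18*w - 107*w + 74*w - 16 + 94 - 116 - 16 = -5*w^3 + 34*w^2 - 15*w - 54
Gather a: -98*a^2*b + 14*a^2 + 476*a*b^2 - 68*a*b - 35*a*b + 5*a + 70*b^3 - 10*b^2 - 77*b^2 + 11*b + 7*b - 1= a^2*(14 - 98*b) + a*(476*b^2 - 103*b + 5) + 70*b^3 - 87*b^2 + 18*b - 1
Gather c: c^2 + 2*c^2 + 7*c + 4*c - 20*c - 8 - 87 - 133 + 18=3*c^2 - 9*c - 210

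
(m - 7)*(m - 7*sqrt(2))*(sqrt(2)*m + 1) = sqrt(2)*m^3 - 13*m^2 - 7*sqrt(2)*m^2 - 7*sqrt(2)*m + 91*m + 49*sqrt(2)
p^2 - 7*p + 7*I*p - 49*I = (p - 7)*(p + 7*I)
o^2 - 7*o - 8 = (o - 8)*(o + 1)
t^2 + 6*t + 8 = (t + 2)*(t + 4)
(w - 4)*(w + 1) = w^2 - 3*w - 4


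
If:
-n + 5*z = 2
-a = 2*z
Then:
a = -2*z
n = 5*z - 2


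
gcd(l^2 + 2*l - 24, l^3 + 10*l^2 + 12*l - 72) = l + 6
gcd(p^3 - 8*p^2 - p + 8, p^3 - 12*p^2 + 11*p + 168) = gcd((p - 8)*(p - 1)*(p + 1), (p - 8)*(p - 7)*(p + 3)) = p - 8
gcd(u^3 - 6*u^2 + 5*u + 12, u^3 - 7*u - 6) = u^2 - 2*u - 3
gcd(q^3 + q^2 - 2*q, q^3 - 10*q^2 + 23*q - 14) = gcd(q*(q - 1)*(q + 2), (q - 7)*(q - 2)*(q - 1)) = q - 1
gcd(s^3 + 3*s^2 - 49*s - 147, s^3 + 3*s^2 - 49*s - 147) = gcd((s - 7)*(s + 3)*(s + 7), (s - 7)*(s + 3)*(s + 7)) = s^3 + 3*s^2 - 49*s - 147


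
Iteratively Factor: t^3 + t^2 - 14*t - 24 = (t + 3)*(t^2 - 2*t - 8) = (t - 4)*(t + 3)*(t + 2)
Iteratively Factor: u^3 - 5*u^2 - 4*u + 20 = (u + 2)*(u^2 - 7*u + 10) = (u - 2)*(u + 2)*(u - 5)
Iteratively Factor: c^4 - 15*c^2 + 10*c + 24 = (c - 3)*(c^3 + 3*c^2 - 6*c - 8) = (c - 3)*(c + 4)*(c^2 - c - 2) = (c - 3)*(c - 2)*(c + 4)*(c + 1)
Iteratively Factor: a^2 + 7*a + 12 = (a + 4)*(a + 3)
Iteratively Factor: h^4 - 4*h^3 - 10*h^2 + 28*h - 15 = (h - 1)*(h^3 - 3*h^2 - 13*h + 15) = (h - 1)^2*(h^2 - 2*h - 15) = (h - 5)*(h - 1)^2*(h + 3)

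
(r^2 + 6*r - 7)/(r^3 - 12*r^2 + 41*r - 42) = (r^2 + 6*r - 7)/(r^3 - 12*r^2 + 41*r - 42)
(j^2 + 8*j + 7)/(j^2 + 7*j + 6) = (j + 7)/(j + 6)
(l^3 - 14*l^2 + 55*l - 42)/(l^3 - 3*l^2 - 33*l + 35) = (l - 6)/(l + 5)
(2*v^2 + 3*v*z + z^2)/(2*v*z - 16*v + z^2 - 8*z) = (v + z)/(z - 8)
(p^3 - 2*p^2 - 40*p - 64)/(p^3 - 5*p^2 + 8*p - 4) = (p^3 - 2*p^2 - 40*p - 64)/(p^3 - 5*p^2 + 8*p - 4)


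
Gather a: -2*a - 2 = -2*a - 2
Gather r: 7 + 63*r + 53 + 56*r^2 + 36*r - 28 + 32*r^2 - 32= 88*r^2 + 99*r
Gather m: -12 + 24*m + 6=24*m - 6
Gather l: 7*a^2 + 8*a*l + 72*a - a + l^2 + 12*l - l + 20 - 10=7*a^2 + 71*a + l^2 + l*(8*a + 11) + 10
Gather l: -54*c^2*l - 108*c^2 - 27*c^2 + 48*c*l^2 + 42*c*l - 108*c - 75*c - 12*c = -135*c^2 + 48*c*l^2 - 195*c + l*(-54*c^2 + 42*c)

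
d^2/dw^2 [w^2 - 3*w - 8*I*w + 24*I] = 2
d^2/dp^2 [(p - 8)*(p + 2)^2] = 6*p - 8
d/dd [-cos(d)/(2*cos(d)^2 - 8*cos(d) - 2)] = (sin(d)^2 - 2)*sin(d)/(2*(sin(d)^2 + 4*cos(d))^2)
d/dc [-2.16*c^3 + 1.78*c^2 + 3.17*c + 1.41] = -6.48*c^2 + 3.56*c + 3.17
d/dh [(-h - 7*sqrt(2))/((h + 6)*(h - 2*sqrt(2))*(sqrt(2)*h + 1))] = (sqrt(2)*(h + 6)*(h - 2*sqrt(2))*(h + 7*sqrt(2)) - (h + 6)*(h - 2*sqrt(2))*(sqrt(2)*h + 1) + (h + 6)*(h + 7*sqrt(2))*(sqrt(2)*h + 1) + (h - 2*sqrt(2))*(h + 7*sqrt(2))*(sqrt(2)*h + 1))/((h + 6)^2*(h - 2*sqrt(2))^2*(sqrt(2)*h + 1)^2)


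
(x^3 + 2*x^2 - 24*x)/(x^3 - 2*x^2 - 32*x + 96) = x/(x - 4)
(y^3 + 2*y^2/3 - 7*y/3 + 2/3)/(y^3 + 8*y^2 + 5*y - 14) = (y - 1/3)/(y + 7)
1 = 1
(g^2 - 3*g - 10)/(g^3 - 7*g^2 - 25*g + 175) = (g + 2)/(g^2 - 2*g - 35)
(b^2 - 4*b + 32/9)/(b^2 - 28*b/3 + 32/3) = (b - 8/3)/(b - 8)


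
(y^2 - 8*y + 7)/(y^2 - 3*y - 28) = (y - 1)/(y + 4)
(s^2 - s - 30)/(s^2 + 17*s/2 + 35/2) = 2*(s - 6)/(2*s + 7)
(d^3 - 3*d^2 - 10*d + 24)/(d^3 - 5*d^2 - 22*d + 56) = (d^2 - d - 12)/(d^2 - 3*d - 28)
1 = 1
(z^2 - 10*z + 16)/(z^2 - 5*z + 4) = (z^2 - 10*z + 16)/(z^2 - 5*z + 4)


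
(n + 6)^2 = n^2 + 12*n + 36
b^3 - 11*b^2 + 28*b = b*(b - 7)*(b - 4)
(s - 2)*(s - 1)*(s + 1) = s^3 - 2*s^2 - s + 2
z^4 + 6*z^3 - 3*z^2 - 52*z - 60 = (z - 3)*(z + 2)^2*(z + 5)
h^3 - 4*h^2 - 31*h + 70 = (h - 7)*(h - 2)*(h + 5)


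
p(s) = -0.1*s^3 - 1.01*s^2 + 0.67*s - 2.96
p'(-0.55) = 1.69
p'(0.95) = -1.52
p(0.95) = -3.32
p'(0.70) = -0.89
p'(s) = -0.3*s^2 - 2.02*s + 0.67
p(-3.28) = -12.49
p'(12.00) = -66.77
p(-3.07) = -11.64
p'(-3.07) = 4.04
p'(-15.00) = -36.53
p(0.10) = -2.90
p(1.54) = -4.69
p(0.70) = -3.02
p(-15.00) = 97.24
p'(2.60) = -6.61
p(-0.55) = -3.62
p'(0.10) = 0.46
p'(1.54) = -3.15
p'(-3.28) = 4.07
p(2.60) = -9.80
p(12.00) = -313.16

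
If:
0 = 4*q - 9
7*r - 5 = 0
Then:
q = 9/4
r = 5/7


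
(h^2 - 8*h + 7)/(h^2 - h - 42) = (h - 1)/(h + 6)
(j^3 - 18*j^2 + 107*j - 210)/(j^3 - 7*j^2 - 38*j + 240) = (j^2 - 13*j + 42)/(j^2 - 2*j - 48)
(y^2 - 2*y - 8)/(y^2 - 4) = (y - 4)/(y - 2)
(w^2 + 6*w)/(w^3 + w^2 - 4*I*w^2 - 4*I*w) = (w + 6)/(w^2 + w - 4*I*w - 4*I)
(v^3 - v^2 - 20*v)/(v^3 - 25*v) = (v + 4)/(v + 5)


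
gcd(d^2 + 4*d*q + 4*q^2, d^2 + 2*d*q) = d + 2*q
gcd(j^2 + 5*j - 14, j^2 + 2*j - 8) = j - 2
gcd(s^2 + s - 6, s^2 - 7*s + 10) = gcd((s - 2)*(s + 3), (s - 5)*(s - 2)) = s - 2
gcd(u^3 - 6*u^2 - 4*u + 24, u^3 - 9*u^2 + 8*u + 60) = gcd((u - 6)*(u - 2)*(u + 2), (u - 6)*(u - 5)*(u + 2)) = u^2 - 4*u - 12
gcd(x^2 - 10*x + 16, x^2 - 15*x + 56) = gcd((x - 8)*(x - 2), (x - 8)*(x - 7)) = x - 8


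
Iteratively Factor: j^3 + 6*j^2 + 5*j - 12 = (j - 1)*(j^2 + 7*j + 12) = (j - 1)*(j + 3)*(j + 4)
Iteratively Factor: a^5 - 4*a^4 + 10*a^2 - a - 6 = (a - 1)*(a^4 - 3*a^3 - 3*a^2 + 7*a + 6) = (a - 2)*(a - 1)*(a^3 - a^2 - 5*a - 3) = (a - 3)*(a - 2)*(a - 1)*(a^2 + 2*a + 1) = (a - 3)*(a - 2)*(a - 1)*(a + 1)*(a + 1)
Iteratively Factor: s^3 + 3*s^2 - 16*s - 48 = (s - 4)*(s^2 + 7*s + 12) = (s - 4)*(s + 4)*(s + 3)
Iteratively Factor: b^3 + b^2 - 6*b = (b + 3)*(b^2 - 2*b) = b*(b + 3)*(b - 2)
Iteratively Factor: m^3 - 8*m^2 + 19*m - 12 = (m - 1)*(m^2 - 7*m + 12) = (m - 4)*(m - 1)*(m - 3)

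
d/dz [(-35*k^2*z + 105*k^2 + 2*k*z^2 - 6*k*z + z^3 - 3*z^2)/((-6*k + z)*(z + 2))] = (1050*k^3 + 23*k^2*z^2 - 258*k^2*z - 138*k^2 - 12*k*z^3 - 8*k*z^2 + 72*k*z + z^4 + 4*z^3 - 6*z^2)/(36*k^2*z^2 + 144*k^2*z + 144*k^2 - 12*k*z^3 - 48*k*z^2 - 48*k*z + z^4 + 4*z^3 + 4*z^2)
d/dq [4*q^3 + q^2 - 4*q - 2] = 12*q^2 + 2*q - 4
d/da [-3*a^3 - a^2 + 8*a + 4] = -9*a^2 - 2*a + 8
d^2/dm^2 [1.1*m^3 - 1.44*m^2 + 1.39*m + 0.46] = 6.6*m - 2.88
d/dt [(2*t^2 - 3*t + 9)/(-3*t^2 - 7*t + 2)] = (-23*t^2 + 62*t + 57)/(9*t^4 + 42*t^3 + 37*t^2 - 28*t + 4)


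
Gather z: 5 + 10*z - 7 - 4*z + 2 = 6*z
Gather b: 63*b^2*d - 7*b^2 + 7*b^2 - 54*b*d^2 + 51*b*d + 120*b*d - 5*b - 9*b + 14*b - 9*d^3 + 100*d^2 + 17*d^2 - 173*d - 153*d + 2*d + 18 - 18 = 63*b^2*d + b*(-54*d^2 + 171*d) - 9*d^3 + 117*d^2 - 324*d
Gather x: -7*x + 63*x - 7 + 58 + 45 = 56*x + 96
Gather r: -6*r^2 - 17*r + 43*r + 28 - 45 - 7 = -6*r^2 + 26*r - 24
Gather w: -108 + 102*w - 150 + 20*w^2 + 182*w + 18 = 20*w^2 + 284*w - 240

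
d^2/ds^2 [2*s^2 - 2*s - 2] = 4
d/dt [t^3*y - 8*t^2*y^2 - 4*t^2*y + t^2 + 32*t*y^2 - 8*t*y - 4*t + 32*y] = 3*t^2*y - 16*t*y^2 - 8*t*y + 2*t + 32*y^2 - 8*y - 4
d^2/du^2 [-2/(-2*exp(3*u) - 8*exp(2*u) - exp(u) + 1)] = 2*(2*(6*exp(2*u) + 16*exp(u) + 1)^2*exp(u) - (18*exp(2*u) + 32*exp(u) + 1)*(2*exp(3*u) + 8*exp(2*u) + exp(u) - 1))*exp(u)/(2*exp(3*u) + 8*exp(2*u) + exp(u) - 1)^3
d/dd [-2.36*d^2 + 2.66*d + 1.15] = 2.66 - 4.72*d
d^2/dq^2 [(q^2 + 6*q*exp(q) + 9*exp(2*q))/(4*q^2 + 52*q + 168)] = ((2*q + 13)^2*(q^2 + 6*q*exp(q) + 9*exp(2*q)) + (q^2 + 13*q + 42)^2*(3*q*exp(q) + 18*exp(2*q) + 6*exp(q) + 1) - (q^2 + 13*q + 42)*(q^2 + 6*q*exp(q) + 2*(2*q + 13)*(3*q*exp(q) + q + 9*exp(2*q) + 3*exp(q)) + 9*exp(2*q)))/(2*(q^2 + 13*q + 42)^3)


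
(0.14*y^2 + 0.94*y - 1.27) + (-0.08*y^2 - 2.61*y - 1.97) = 0.06*y^2 - 1.67*y - 3.24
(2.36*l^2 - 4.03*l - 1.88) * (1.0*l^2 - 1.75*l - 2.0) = 2.36*l^4 - 8.16*l^3 + 0.452500000000001*l^2 + 11.35*l + 3.76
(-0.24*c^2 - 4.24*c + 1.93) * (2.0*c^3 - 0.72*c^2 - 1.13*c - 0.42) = -0.48*c^5 - 8.3072*c^4 + 7.184*c^3 + 3.5024*c^2 - 0.4001*c - 0.8106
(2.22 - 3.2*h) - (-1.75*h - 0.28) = 2.5 - 1.45*h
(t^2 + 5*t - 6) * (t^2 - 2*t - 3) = t^4 + 3*t^3 - 19*t^2 - 3*t + 18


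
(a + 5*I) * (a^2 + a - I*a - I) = a^3 + a^2 + 4*I*a^2 + 5*a + 4*I*a + 5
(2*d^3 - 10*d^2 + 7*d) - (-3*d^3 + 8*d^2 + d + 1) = 5*d^3 - 18*d^2 + 6*d - 1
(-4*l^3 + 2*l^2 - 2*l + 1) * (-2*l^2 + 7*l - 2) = 8*l^5 - 32*l^4 + 26*l^3 - 20*l^2 + 11*l - 2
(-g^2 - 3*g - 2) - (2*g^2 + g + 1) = -3*g^2 - 4*g - 3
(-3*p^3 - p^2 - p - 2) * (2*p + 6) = -6*p^4 - 20*p^3 - 8*p^2 - 10*p - 12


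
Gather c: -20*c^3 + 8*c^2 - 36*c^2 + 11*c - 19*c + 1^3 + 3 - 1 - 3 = -20*c^3 - 28*c^2 - 8*c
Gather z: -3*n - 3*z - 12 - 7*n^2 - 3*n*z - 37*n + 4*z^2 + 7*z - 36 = -7*n^2 - 40*n + 4*z^2 + z*(4 - 3*n) - 48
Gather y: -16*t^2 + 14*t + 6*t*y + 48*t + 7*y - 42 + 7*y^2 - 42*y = -16*t^2 + 62*t + 7*y^2 + y*(6*t - 35) - 42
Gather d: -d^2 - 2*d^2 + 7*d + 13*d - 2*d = -3*d^2 + 18*d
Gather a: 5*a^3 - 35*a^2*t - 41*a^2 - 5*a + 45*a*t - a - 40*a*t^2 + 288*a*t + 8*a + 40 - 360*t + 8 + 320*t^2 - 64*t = 5*a^3 + a^2*(-35*t - 41) + a*(-40*t^2 + 333*t + 2) + 320*t^2 - 424*t + 48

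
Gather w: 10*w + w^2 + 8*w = w^2 + 18*w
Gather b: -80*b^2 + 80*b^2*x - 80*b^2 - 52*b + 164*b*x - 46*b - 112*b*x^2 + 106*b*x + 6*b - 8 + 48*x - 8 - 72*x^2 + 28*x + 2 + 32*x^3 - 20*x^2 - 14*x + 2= b^2*(80*x - 160) + b*(-112*x^2 + 270*x - 92) + 32*x^3 - 92*x^2 + 62*x - 12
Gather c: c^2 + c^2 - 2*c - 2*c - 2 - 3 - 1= 2*c^2 - 4*c - 6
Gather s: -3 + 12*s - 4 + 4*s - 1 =16*s - 8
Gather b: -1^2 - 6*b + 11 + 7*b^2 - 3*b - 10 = 7*b^2 - 9*b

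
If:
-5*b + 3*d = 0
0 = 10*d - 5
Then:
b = 3/10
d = 1/2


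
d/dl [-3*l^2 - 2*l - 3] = -6*l - 2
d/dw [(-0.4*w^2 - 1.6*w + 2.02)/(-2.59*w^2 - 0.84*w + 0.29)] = (-3.808*w^2 + 10.2316*w + 1.2328)/(6.7081*w^4 + 4.3512*w^3 - 0.7966*w^2 - 0.4872*w + 0.0841)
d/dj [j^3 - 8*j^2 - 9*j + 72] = 3*j^2 - 16*j - 9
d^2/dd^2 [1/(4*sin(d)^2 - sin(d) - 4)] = (64*sin(d)^4 - 12*sin(d)^3 - 31*sin(d)^2 + 20*sin(d) - 34)/(sin(d) + 4*cos(d)^2)^3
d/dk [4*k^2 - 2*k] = 8*k - 2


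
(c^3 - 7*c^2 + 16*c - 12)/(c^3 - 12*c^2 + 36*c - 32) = (c - 3)/(c - 8)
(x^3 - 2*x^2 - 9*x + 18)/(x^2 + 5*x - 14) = (x^2 - 9)/(x + 7)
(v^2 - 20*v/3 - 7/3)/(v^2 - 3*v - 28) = (v + 1/3)/(v + 4)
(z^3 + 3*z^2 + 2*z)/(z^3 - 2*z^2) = (z^2 + 3*z + 2)/(z*(z - 2))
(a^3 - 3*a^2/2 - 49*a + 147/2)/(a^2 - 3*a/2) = a - 49/a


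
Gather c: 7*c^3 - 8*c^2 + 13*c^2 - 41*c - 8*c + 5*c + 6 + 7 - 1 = 7*c^3 + 5*c^2 - 44*c + 12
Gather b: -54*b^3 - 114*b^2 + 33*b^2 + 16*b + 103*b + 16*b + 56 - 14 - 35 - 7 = -54*b^3 - 81*b^2 + 135*b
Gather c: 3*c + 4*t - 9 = 3*c + 4*t - 9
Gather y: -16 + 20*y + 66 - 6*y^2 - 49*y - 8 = -6*y^2 - 29*y + 42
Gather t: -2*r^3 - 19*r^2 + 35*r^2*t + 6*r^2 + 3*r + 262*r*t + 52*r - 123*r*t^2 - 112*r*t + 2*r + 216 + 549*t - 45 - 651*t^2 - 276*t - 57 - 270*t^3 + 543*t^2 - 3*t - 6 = -2*r^3 - 13*r^2 + 57*r - 270*t^3 + t^2*(-123*r - 108) + t*(35*r^2 + 150*r + 270) + 108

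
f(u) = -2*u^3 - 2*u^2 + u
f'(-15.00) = -1289.00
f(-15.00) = 6285.00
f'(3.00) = -65.00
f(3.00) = -69.00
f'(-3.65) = -64.34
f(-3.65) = 66.96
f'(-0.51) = 1.48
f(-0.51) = -0.76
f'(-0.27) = 1.64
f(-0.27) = -0.38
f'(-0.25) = 1.62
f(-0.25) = -0.34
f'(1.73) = -23.88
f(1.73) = -14.61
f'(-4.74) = -114.85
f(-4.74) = 163.32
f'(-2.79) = -34.54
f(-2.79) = 25.08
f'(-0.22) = 1.59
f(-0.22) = -0.30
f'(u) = -6*u^2 - 4*u + 1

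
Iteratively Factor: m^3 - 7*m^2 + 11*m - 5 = (m - 5)*(m^2 - 2*m + 1) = (m - 5)*(m - 1)*(m - 1)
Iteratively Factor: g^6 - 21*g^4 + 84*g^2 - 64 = (g - 2)*(g^5 + 2*g^4 - 17*g^3 - 34*g^2 + 16*g + 32) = (g - 2)*(g + 4)*(g^4 - 2*g^3 - 9*g^2 + 2*g + 8) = (g - 4)*(g - 2)*(g + 4)*(g^3 + 2*g^2 - g - 2) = (g - 4)*(g - 2)*(g + 2)*(g + 4)*(g^2 - 1) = (g - 4)*(g - 2)*(g - 1)*(g + 2)*(g + 4)*(g + 1)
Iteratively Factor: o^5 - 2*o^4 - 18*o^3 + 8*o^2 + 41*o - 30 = (o + 3)*(o^4 - 5*o^3 - 3*o^2 + 17*o - 10) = (o - 5)*(o + 3)*(o^3 - 3*o + 2) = (o - 5)*(o - 1)*(o + 3)*(o^2 + o - 2) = (o - 5)*(o - 1)^2*(o + 3)*(o + 2)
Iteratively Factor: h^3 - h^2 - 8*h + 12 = (h - 2)*(h^2 + h - 6) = (h - 2)*(h + 3)*(h - 2)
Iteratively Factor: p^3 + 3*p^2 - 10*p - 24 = (p + 2)*(p^2 + p - 12) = (p + 2)*(p + 4)*(p - 3)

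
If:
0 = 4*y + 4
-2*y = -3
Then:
No Solution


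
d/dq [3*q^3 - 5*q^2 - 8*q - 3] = 9*q^2 - 10*q - 8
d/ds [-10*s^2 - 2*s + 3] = -20*s - 2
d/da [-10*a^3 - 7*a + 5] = -30*a^2 - 7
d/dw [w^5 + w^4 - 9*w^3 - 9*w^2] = w*(5*w^3 + 4*w^2 - 27*w - 18)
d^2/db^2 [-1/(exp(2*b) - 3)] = 4*(-exp(2*b) - 3)*exp(2*b)/(exp(2*b) - 3)^3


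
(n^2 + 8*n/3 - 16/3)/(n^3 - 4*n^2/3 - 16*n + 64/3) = 1/(n - 4)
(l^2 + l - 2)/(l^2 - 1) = (l + 2)/(l + 1)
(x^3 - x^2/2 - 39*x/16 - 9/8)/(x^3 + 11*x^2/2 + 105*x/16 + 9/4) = (x - 2)/(x + 4)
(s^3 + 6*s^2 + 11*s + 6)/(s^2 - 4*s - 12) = (s^2 + 4*s + 3)/(s - 6)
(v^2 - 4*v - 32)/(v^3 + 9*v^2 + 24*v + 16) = (v - 8)/(v^2 + 5*v + 4)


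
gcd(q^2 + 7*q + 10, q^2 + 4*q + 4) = q + 2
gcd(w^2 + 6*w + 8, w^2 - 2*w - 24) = w + 4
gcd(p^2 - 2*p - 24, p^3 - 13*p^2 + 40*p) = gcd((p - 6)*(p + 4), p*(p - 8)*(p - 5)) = 1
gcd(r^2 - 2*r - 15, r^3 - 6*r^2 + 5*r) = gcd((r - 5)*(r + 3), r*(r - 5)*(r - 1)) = r - 5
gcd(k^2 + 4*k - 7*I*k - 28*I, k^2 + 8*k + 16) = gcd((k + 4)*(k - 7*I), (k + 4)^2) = k + 4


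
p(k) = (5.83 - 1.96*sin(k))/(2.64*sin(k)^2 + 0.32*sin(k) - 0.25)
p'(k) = (5.83 - 1.96*sin(k))*(-5.28*sin(k)*cos(k) - 0.32*cos(k))/(2.64*sin(k)^2 + 0.32*sin(k) - 0.25)^2 - 1.96*cos(k)/(2.64*sin(k)^2 + 0.32*sin(k) - 0.25) = (5.1744*sin(k)^2 - 30.7824*sin(k) - 1.3756)*cos(k)/(6.9696*sin(k)^4 + 1.6896*sin(k)^3 - 1.2176*sin(k)^2 - 0.16*sin(k) + 0.0625)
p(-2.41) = 9.99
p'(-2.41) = -31.34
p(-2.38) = 9.13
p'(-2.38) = -26.14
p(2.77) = 23.89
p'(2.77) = 240.94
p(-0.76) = 9.18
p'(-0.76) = 26.38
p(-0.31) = -63.06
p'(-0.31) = 778.66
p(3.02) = -32.45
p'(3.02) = 168.20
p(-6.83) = 23.03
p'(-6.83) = 154.82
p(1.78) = 1.51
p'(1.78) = 0.82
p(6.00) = -47.84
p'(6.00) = 412.27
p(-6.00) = 116.03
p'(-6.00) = -4434.75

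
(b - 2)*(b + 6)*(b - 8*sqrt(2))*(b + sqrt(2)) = b^4 - 7*sqrt(2)*b^3 + 4*b^3 - 28*sqrt(2)*b^2 - 28*b^2 - 64*b + 84*sqrt(2)*b + 192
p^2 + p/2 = p*(p + 1/2)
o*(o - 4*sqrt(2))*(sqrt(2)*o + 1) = sqrt(2)*o^3 - 7*o^2 - 4*sqrt(2)*o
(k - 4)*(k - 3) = k^2 - 7*k + 12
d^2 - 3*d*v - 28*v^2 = (d - 7*v)*(d + 4*v)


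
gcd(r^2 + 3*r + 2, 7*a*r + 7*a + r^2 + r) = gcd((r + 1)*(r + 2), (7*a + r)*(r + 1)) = r + 1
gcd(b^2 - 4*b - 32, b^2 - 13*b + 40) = b - 8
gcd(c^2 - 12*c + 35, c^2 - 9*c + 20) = c - 5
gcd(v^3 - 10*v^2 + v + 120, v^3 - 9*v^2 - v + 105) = v^2 - 2*v - 15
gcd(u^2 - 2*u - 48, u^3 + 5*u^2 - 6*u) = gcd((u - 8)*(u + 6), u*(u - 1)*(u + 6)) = u + 6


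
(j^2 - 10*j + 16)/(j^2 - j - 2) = (j - 8)/(j + 1)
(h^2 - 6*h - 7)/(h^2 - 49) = (h + 1)/(h + 7)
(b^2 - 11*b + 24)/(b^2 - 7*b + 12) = (b - 8)/(b - 4)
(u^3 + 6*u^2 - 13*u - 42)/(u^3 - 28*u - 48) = (u^2 + 4*u - 21)/(u^2 - 2*u - 24)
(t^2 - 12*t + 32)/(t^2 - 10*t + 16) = (t - 4)/(t - 2)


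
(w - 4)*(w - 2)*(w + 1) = w^3 - 5*w^2 + 2*w + 8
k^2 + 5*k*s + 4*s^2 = (k + s)*(k + 4*s)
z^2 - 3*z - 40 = (z - 8)*(z + 5)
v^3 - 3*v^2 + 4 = (v - 2)^2*(v + 1)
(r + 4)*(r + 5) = r^2 + 9*r + 20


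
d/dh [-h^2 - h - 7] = -2*h - 1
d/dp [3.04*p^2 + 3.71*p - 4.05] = 6.08*p + 3.71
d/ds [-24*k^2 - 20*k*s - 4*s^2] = -20*k - 8*s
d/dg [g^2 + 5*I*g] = 2*g + 5*I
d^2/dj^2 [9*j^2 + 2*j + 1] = 18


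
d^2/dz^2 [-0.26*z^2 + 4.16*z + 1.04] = -0.520000000000000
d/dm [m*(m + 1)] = 2*m + 1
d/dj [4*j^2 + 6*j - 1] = 8*j + 6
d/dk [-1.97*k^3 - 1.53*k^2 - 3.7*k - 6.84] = -5.91*k^2 - 3.06*k - 3.7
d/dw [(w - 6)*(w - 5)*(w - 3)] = 3*w^2 - 28*w + 63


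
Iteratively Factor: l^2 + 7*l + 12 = (l + 3)*(l + 4)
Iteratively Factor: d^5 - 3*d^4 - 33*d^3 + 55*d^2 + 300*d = (d + 4)*(d^4 - 7*d^3 - 5*d^2 + 75*d) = (d - 5)*(d + 4)*(d^3 - 2*d^2 - 15*d) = d*(d - 5)*(d + 4)*(d^2 - 2*d - 15) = d*(d - 5)*(d + 3)*(d + 4)*(d - 5)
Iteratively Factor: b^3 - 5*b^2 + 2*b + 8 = (b + 1)*(b^2 - 6*b + 8) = (b - 2)*(b + 1)*(b - 4)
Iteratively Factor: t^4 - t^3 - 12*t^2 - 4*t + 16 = (t - 4)*(t^3 + 3*t^2 - 4) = (t - 4)*(t + 2)*(t^2 + t - 2) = (t - 4)*(t + 2)^2*(t - 1)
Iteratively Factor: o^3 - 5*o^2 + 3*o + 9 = (o - 3)*(o^2 - 2*o - 3) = (o - 3)^2*(o + 1)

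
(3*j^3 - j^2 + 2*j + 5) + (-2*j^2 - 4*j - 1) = 3*j^3 - 3*j^2 - 2*j + 4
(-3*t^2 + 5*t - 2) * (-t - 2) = 3*t^3 + t^2 - 8*t + 4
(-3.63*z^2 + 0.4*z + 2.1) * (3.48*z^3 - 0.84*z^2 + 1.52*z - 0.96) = -12.6324*z^5 + 4.4412*z^4 + 1.4544*z^3 + 2.3288*z^2 + 2.808*z - 2.016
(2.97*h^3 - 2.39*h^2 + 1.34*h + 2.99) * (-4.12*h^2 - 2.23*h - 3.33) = -12.2364*h^5 + 3.2237*h^4 - 10.0812*h^3 - 7.3483*h^2 - 11.1299*h - 9.9567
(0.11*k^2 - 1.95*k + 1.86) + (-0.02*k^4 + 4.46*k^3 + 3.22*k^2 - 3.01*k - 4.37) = -0.02*k^4 + 4.46*k^3 + 3.33*k^2 - 4.96*k - 2.51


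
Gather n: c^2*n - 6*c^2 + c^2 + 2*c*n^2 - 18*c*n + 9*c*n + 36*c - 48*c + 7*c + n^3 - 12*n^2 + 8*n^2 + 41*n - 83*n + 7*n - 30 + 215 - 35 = -5*c^2 - 5*c + n^3 + n^2*(2*c - 4) + n*(c^2 - 9*c - 35) + 150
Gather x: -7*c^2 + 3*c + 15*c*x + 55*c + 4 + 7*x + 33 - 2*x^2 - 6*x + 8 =-7*c^2 + 58*c - 2*x^2 + x*(15*c + 1) + 45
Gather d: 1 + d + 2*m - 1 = d + 2*m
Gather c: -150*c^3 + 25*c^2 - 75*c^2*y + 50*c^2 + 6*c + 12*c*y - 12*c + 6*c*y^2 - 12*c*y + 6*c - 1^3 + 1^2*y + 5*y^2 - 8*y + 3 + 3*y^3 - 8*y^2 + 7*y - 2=-150*c^3 + c^2*(75 - 75*y) + 6*c*y^2 + 3*y^3 - 3*y^2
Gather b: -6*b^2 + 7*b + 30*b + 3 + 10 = -6*b^2 + 37*b + 13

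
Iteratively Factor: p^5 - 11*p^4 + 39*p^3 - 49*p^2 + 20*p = (p - 1)*(p^4 - 10*p^3 + 29*p^2 - 20*p) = (p - 4)*(p - 1)*(p^3 - 6*p^2 + 5*p) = (p - 4)*(p - 1)^2*(p^2 - 5*p) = (p - 5)*(p - 4)*(p - 1)^2*(p)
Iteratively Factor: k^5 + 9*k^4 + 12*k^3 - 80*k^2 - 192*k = (k + 4)*(k^4 + 5*k^3 - 8*k^2 - 48*k) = (k - 3)*(k + 4)*(k^3 + 8*k^2 + 16*k) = (k - 3)*(k + 4)^2*(k^2 + 4*k) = (k - 3)*(k + 4)^3*(k)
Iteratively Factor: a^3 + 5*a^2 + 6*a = (a + 3)*(a^2 + 2*a) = a*(a + 3)*(a + 2)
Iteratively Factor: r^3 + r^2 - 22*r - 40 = (r + 2)*(r^2 - r - 20) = (r - 5)*(r + 2)*(r + 4)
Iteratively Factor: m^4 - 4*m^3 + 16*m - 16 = (m - 2)*(m^3 - 2*m^2 - 4*m + 8) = (m - 2)^2*(m^2 - 4) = (m - 2)^3*(m + 2)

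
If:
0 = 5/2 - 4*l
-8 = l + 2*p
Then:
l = 5/8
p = -69/16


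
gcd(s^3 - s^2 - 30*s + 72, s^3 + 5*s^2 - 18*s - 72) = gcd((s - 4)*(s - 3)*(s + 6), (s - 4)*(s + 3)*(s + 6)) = s^2 + 2*s - 24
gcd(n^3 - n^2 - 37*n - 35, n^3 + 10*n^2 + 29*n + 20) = n^2 + 6*n + 5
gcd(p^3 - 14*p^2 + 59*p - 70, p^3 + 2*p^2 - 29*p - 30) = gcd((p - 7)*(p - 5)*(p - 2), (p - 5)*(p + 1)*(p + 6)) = p - 5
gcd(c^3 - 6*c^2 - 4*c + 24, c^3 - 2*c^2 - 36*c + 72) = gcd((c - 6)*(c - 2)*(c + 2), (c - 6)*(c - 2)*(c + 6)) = c^2 - 8*c + 12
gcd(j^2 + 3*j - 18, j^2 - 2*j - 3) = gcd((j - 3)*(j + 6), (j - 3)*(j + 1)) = j - 3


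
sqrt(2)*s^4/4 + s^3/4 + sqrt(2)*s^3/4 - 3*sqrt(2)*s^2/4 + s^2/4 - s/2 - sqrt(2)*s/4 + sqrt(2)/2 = (s/2 + 1)*(s - 1)*(s - sqrt(2)/2)*(sqrt(2)*s/2 + 1)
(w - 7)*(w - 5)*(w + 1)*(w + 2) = w^4 - 9*w^3 + w^2 + 81*w + 70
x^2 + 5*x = x*(x + 5)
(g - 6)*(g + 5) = g^2 - g - 30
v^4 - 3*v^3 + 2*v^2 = v^2*(v - 2)*(v - 1)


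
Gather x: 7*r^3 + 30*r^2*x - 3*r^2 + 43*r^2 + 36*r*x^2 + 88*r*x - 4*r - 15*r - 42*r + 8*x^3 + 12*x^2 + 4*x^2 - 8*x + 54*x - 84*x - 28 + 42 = 7*r^3 + 40*r^2 - 61*r + 8*x^3 + x^2*(36*r + 16) + x*(30*r^2 + 88*r - 38) + 14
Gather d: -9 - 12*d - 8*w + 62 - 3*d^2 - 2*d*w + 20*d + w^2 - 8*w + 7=-3*d^2 + d*(8 - 2*w) + w^2 - 16*w + 60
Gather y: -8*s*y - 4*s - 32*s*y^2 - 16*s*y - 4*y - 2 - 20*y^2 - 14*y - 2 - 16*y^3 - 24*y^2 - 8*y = -4*s - 16*y^3 + y^2*(-32*s - 44) + y*(-24*s - 26) - 4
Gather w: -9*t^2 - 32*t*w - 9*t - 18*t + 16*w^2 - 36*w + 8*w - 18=-9*t^2 - 27*t + 16*w^2 + w*(-32*t - 28) - 18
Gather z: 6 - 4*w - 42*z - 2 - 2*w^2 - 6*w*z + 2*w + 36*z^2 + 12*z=-2*w^2 - 2*w + 36*z^2 + z*(-6*w - 30) + 4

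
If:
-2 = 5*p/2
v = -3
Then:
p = -4/5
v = -3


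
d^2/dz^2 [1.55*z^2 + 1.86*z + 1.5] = 3.10000000000000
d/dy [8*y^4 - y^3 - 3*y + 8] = 32*y^3 - 3*y^2 - 3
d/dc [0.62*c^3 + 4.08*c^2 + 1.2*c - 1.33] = 1.86*c^2 + 8.16*c + 1.2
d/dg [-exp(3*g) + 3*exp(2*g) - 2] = 3*(2 - exp(g))*exp(2*g)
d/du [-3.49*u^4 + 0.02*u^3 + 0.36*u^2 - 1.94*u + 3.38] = -13.96*u^3 + 0.06*u^2 + 0.72*u - 1.94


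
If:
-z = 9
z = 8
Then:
No Solution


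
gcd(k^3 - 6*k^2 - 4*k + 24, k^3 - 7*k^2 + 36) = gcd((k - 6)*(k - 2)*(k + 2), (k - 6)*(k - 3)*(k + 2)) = k^2 - 4*k - 12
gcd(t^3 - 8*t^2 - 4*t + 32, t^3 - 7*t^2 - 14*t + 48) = t^2 - 10*t + 16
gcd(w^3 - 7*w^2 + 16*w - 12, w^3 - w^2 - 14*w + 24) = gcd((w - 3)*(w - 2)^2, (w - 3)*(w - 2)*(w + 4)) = w^2 - 5*w + 6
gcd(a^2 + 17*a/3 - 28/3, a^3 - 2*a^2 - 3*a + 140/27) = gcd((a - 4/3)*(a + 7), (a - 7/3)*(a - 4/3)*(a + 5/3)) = a - 4/3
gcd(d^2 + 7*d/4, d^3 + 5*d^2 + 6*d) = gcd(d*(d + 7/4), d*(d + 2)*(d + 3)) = d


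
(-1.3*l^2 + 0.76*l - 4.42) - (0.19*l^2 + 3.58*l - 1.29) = -1.49*l^2 - 2.82*l - 3.13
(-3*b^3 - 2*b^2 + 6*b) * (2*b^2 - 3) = -6*b^5 - 4*b^4 + 21*b^3 + 6*b^2 - 18*b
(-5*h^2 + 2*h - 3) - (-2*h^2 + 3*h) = -3*h^2 - h - 3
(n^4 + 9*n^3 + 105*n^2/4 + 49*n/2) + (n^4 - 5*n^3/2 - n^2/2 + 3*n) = 2*n^4 + 13*n^3/2 + 103*n^2/4 + 55*n/2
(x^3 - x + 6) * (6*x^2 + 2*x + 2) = 6*x^5 + 2*x^4 - 4*x^3 + 34*x^2 + 10*x + 12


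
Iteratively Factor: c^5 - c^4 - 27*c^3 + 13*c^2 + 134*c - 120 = (c - 1)*(c^4 - 27*c^2 - 14*c + 120) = (c - 5)*(c - 1)*(c^3 + 5*c^2 - 2*c - 24) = (c - 5)*(c - 2)*(c - 1)*(c^2 + 7*c + 12) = (c - 5)*(c - 2)*(c - 1)*(c + 3)*(c + 4)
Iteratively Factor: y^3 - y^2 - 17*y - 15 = (y - 5)*(y^2 + 4*y + 3) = (y - 5)*(y + 3)*(y + 1)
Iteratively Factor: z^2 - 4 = (z + 2)*(z - 2)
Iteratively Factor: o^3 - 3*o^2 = (o)*(o^2 - 3*o) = o*(o - 3)*(o)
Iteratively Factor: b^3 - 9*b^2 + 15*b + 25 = (b - 5)*(b^2 - 4*b - 5) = (b - 5)^2*(b + 1)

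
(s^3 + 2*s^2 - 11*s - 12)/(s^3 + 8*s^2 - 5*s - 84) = (s + 1)/(s + 7)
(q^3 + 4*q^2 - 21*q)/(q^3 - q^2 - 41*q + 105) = q/(q - 5)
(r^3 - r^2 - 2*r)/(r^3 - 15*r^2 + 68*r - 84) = r*(r + 1)/(r^2 - 13*r + 42)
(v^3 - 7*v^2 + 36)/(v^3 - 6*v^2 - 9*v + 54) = (v + 2)/(v + 3)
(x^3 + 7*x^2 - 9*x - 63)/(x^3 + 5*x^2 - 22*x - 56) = (x^2 - 9)/(x^2 - 2*x - 8)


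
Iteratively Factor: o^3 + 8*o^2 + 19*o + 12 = (o + 1)*(o^2 + 7*o + 12) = (o + 1)*(o + 3)*(o + 4)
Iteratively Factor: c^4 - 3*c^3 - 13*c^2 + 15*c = (c - 1)*(c^3 - 2*c^2 - 15*c) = c*(c - 1)*(c^2 - 2*c - 15) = c*(c - 5)*(c - 1)*(c + 3)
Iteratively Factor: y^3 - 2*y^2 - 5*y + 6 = (y - 3)*(y^2 + y - 2) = (y - 3)*(y + 2)*(y - 1)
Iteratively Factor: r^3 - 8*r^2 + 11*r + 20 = (r + 1)*(r^2 - 9*r + 20) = (r - 5)*(r + 1)*(r - 4)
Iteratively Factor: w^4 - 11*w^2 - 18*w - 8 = (w + 1)*(w^3 - w^2 - 10*w - 8) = (w + 1)*(w + 2)*(w^2 - 3*w - 4) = (w + 1)^2*(w + 2)*(w - 4)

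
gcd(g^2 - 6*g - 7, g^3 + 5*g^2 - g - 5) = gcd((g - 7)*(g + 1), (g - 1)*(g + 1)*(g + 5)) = g + 1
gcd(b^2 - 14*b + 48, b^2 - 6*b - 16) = b - 8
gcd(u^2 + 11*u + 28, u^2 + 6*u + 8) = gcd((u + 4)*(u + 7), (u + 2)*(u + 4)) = u + 4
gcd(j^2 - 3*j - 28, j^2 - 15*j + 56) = j - 7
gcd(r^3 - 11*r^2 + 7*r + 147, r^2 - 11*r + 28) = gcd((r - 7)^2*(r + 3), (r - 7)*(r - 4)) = r - 7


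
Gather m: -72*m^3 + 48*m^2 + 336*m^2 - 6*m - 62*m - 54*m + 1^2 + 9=-72*m^3 + 384*m^2 - 122*m + 10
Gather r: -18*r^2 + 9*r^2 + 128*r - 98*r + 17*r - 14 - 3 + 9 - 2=-9*r^2 + 47*r - 10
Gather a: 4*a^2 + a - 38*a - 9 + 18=4*a^2 - 37*a + 9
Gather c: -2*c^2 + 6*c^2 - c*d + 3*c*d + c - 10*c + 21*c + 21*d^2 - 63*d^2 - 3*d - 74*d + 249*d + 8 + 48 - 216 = 4*c^2 + c*(2*d + 12) - 42*d^2 + 172*d - 160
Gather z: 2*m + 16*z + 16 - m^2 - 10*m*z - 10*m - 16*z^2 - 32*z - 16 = -m^2 - 8*m - 16*z^2 + z*(-10*m - 16)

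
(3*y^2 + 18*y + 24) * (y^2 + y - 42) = 3*y^4 + 21*y^3 - 84*y^2 - 732*y - 1008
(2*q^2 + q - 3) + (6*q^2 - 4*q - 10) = 8*q^2 - 3*q - 13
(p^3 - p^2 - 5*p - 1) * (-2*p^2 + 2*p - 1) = -2*p^5 + 4*p^4 + 7*p^3 - 7*p^2 + 3*p + 1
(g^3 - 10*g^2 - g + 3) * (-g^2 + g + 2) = -g^5 + 11*g^4 - 7*g^3 - 24*g^2 + g + 6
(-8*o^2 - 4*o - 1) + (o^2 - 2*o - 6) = -7*o^2 - 6*o - 7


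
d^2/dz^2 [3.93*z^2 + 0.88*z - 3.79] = 7.86000000000000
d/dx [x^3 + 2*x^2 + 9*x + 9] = 3*x^2 + 4*x + 9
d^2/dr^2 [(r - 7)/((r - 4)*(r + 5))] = 2*(r^3 - 21*r^2 + 39*r - 127)/(r^6 + 3*r^5 - 57*r^4 - 119*r^3 + 1140*r^2 + 1200*r - 8000)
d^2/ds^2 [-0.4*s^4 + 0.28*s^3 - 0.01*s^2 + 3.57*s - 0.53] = -4.8*s^2 + 1.68*s - 0.02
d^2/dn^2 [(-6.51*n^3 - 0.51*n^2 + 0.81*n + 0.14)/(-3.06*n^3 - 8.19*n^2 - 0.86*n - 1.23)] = (-316.748556*n^6 - 148.297392*n^5 - 439.610004*n^4 - 316.125408*n^3 - 11.478186*n^2 + 105.297192*n + 5.870342)/(28.652616*n^9 + 230.063652*n^8 + 639.916686*n^7 + 713.221767*n^6 + 364.798998*n^5 + 285.103989*n^4 + 66.50477*n^3 + 39.901077*n^2 + 3.903282*n + 1.860867)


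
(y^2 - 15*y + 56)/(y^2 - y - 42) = (y - 8)/(y + 6)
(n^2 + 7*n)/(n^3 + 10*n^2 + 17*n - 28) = n/(n^2 + 3*n - 4)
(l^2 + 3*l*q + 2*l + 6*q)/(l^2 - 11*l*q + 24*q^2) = (l^2 + 3*l*q + 2*l + 6*q)/(l^2 - 11*l*q + 24*q^2)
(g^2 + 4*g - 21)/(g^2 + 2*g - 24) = (g^2 + 4*g - 21)/(g^2 + 2*g - 24)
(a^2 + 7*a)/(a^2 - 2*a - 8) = a*(a + 7)/(a^2 - 2*a - 8)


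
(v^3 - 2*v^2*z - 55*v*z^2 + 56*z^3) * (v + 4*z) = v^4 + 2*v^3*z - 63*v^2*z^2 - 164*v*z^3 + 224*z^4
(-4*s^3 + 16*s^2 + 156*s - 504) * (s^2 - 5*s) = -4*s^5 + 36*s^4 + 76*s^3 - 1284*s^2 + 2520*s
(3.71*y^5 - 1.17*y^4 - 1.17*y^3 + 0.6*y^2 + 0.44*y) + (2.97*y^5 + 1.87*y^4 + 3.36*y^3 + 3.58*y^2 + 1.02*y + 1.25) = 6.68*y^5 + 0.7*y^4 + 2.19*y^3 + 4.18*y^2 + 1.46*y + 1.25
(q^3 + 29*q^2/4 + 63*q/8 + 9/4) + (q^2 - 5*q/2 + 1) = q^3 + 33*q^2/4 + 43*q/8 + 13/4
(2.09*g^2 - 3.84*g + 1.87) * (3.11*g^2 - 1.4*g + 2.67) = 6.4999*g^4 - 14.8684*g^3 + 16.772*g^2 - 12.8708*g + 4.9929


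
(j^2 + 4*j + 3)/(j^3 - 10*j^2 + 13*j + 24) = (j + 3)/(j^2 - 11*j + 24)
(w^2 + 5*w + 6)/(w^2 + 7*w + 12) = (w + 2)/(w + 4)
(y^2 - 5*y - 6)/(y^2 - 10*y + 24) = (y + 1)/(y - 4)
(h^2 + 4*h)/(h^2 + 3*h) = (h + 4)/(h + 3)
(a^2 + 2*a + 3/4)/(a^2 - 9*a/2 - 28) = (4*a^2 + 8*a + 3)/(2*(2*a^2 - 9*a - 56))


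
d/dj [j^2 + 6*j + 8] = 2*j + 6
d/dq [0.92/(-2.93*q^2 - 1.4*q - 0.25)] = (5.3912*q + 1.288)/(2.93*q^2 + 1.4*q + 0.25)^2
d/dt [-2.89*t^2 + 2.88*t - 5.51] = 2.88 - 5.78*t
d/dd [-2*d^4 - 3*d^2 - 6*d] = -8*d^3 - 6*d - 6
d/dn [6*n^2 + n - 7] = 12*n + 1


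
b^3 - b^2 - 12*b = b*(b - 4)*(b + 3)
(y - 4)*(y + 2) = y^2 - 2*y - 8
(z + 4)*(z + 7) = z^2 + 11*z + 28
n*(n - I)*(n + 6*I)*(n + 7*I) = n^4 + 12*I*n^3 - 29*n^2 + 42*I*n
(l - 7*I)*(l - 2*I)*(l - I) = l^3 - 10*I*l^2 - 23*l + 14*I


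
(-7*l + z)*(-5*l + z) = 35*l^2 - 12*l*z + z^2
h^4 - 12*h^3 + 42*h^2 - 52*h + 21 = (h - 7)*(h - 3)*(h - 1)^2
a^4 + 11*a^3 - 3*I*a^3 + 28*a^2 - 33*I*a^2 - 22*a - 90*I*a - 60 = (a + 5)*(a + 6)*(a - 2*I)*(a - I)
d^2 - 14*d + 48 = (d - 8)*(d - 6)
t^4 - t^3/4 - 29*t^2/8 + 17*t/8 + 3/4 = (t - 3/2)*(t - 1)*(t + 1/4)*(t + 2)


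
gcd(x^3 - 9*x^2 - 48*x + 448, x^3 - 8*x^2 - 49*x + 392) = x^2 - x - 56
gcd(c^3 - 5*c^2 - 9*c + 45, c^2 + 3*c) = c + 3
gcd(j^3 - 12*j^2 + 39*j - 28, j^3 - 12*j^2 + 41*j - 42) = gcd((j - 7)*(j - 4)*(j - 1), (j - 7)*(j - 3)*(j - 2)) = j - 7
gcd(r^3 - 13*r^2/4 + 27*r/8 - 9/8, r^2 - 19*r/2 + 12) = r - 3/2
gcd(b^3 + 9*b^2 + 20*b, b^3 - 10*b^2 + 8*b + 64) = 1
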